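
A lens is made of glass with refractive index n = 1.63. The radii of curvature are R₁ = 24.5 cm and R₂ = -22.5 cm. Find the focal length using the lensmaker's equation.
1/f = (n − 1)(1/R₁ − 1/R₂) → f = 18.62 cm (converging lens)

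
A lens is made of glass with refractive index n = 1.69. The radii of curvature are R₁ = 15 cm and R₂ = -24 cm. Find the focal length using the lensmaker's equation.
1/f = (n − 1)(1/R₁ − 1/R₂) → f = 13.38 cm (converging lens)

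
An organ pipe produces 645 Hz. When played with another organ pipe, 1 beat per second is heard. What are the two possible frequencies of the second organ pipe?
f₂ = 645 ± 1 Hz → 646 Hz or 644 Hz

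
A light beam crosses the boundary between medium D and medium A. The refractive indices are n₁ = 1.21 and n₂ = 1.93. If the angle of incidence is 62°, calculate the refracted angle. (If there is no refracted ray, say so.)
sin θ₂ = (n₁/n₂)·sin θ₁ = 0.5536 → θ₂ = 33.61°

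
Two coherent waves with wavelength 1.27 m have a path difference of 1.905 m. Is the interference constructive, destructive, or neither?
destructive — path difference = 1.5λ, an odd multiple of λ/2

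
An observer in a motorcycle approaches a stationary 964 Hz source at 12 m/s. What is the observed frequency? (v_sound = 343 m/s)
f_obs = f·(v + v_o)/v = 997.7 Hz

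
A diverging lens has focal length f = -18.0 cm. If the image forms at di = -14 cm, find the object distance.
1/do = 1/f − 1/di → do = 63 cm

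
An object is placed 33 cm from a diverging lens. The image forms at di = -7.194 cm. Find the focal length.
1/f = 1/do + 1/di → f = -9.199 cm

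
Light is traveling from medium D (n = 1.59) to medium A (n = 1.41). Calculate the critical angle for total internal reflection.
θc = arcsin(n₂/n₁) = 62.47°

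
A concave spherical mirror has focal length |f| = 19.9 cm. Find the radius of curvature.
R = 2|f| = 39.8 cm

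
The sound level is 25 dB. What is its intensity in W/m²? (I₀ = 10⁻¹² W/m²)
I = I₀·10^(β/10) = 3.16 × 10⁻¹⁰ W/m²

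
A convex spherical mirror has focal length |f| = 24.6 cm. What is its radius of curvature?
R = 2|f| = 49.2 cm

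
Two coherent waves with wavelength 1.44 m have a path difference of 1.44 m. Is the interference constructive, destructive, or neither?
constructive — path difference = 1λ, a whole number of wavelengths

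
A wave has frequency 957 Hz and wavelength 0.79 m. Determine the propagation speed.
v = fλ = 756 m/s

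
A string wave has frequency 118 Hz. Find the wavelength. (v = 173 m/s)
λ = v/f = 1.466 m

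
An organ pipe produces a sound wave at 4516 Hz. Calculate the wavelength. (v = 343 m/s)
λ = v/f = 0.07595 m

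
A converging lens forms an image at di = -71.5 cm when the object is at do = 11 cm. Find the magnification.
M = −di/do = 6.5 (upright image)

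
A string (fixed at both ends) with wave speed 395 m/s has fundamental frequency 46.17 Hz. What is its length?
L = v/(2f₁) = 4.278 m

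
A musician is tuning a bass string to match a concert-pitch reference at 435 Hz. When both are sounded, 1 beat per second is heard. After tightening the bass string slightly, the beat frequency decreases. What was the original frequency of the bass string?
434 Hz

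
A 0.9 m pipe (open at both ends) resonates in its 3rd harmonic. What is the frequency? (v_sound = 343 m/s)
fₙ = nv/(2L) = 571.7 Hz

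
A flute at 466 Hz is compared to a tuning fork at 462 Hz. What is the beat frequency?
4 Hz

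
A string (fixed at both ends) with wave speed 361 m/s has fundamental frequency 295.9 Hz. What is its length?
L = v/(2f₁) = 0.61 m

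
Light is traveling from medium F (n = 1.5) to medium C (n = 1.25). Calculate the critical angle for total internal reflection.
θc = arcsin(n₂/n₁) = 56.44°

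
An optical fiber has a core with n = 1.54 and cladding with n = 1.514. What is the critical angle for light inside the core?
θc = arcsin(n_cladding/n_core) = 79.46°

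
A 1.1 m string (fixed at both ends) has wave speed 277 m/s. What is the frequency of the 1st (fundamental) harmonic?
fₙ = nv/(2L) = 125.9 Hz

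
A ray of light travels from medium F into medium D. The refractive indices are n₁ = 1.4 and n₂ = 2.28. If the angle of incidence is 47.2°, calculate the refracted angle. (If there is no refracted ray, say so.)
sin θ₂ = (n₁/n₂)·sin θ₁ = 0.4505 → θ₂ = 26.78°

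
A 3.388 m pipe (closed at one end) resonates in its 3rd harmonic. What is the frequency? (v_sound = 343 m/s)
fₙ = nv/(4L) = 75.93 Hz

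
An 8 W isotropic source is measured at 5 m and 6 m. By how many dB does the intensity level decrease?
Δβ = 20·log₁₀(r₂/r₁) = 1.584 dB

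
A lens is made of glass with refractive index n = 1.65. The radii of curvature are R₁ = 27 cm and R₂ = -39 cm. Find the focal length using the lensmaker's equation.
1/f = (n − 1)(1/R₁ − 1/R₂) → f = 24.55 cm (converging lens)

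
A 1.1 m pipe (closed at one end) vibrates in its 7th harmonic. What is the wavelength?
λₙ = 4L/n = 0.6286 m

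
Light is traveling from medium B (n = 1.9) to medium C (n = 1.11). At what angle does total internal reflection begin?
θc = arcsin(n₂/n₁) = 35.75°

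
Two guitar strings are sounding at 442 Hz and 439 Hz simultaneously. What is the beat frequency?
3 Hz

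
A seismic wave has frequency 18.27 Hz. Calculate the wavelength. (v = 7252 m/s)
λ = v/f = 396.9 m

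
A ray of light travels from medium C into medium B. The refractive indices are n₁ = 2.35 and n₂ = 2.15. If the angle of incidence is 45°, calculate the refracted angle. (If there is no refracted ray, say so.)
sin θ₂ = (n₁/n₂)·sin θ₁ = 0.7729 → θ₂ = 50.61°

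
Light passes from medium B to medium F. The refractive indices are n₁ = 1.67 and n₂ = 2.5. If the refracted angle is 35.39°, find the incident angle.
sin θ₁ = (n₂/n₁)·sin θ₂ → θ₁ = 60.11°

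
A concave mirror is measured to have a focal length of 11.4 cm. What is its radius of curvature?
R = 2|f| = 22.8 cm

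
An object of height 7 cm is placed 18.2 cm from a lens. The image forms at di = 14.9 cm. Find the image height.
hi = (-di/do) × ho = -5.731 cm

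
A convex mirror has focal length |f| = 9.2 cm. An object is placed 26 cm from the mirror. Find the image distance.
f = −9.2 cm (convex); 1/di = 1/f − 1/do → di = -6.795 cm (virtual image, behind mirror)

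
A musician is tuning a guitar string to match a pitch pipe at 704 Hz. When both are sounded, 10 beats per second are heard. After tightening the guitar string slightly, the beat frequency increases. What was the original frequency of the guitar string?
714 Hz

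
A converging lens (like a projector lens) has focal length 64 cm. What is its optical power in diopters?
P = 1/f = 1.562 D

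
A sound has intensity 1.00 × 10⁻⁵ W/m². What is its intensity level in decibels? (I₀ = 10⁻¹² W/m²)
β = 10·log₁₀(I/I₀) = 70 dB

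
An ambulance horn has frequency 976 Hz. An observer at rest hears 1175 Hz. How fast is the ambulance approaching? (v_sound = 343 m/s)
v_s = v·(1 − f/f_obs) = 58.09 m/s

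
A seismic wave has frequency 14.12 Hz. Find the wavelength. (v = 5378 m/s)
λ = v/f = 380.9 m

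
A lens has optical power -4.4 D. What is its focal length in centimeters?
f = 1/P = -22.73 cm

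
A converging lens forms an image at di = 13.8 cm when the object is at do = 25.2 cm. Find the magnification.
M = −di/do = -0.5476 (inverted image)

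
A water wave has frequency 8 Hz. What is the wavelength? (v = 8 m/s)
λ = v/f = 1 m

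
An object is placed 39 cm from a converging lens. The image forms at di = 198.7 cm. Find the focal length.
1/f = 1/do + 1/di → f = 32.6 cm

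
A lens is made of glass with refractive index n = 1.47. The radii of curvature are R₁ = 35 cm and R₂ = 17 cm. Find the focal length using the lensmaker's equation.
1/f = (n − 1)(1/R₁ − 1/R₂) → f = -70.33 cm (diverging lens)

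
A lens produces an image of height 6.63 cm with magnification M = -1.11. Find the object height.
ho = |hi|/|M| = 5.973 cm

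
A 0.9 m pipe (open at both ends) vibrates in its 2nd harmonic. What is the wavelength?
λₙ = 2L/n = 0.9 m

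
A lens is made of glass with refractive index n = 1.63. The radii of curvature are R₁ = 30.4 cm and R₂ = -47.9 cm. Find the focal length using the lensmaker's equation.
1/f = (n − 1)(1/R₁ − 1/R₂) → f = 29.52 cm (converging lens)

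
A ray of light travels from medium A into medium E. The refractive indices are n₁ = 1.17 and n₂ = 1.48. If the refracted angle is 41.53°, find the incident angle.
sin θ₁ = (n₂/n₁)·sin θ₂ → θ₁ = 57°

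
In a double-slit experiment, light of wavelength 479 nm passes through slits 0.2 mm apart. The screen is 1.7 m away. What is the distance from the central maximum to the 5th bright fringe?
y = mλL/d = 20.36 mm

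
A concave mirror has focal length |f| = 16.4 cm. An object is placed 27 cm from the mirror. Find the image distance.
f = +16.4 cm (concave); 1/di = 1/f − 1/do → di = 41.77 cm (real image, in front of mirror)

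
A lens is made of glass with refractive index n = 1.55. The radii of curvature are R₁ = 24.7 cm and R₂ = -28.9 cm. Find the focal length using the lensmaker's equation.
1/f = (n − 1)(1/R₁ − 1/R₂) → f = 24.21 cm (converging lens)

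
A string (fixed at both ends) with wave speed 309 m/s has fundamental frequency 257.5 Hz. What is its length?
L = v/(2f₁) = 0.6 m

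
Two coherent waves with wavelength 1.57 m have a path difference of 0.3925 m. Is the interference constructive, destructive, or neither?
neither (partial) — path difference = 0.25λ, neither a whole number of wavelengths nor an odd multiple of λ/2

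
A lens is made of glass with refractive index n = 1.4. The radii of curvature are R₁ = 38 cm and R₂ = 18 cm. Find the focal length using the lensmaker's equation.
1/f = (n − 1)(1/R₁ − 1/R₂) → f = -85.5 cm (diverging lens)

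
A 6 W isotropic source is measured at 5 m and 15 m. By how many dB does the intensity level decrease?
Δβ = 20·log₁₀(r₂/r₁) = 9.542 dB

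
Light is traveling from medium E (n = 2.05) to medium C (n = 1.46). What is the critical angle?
θc = arcsin(n₂/n₁) = 45.41°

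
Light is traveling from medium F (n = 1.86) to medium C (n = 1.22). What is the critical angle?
θc = arcsin(n₂/n₁) = 40.99°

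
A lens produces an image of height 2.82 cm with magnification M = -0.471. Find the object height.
ho = |hi|/|M| = 5.987 cm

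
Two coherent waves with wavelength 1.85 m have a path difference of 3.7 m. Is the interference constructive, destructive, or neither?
constructive — path difference = 2λ, a whole number of wavelengths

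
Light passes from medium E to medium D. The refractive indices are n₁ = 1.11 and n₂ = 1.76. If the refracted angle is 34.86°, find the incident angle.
sin θ₁ = (n₂/n₁)·sin θ₂ → θ₁ = 65°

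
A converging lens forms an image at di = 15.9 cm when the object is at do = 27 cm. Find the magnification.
M = −di/do = -0.5889 (inverted image)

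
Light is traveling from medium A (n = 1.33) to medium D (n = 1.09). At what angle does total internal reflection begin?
θc = arcsin(n₂/n₁) = 55.04°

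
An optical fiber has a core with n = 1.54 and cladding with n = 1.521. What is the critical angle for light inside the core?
θc = arcsin(n_cladding/n_core) = 80.99°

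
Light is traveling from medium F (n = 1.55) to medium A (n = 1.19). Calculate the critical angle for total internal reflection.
θc = arcsin(n₂/n₁) = 50.15°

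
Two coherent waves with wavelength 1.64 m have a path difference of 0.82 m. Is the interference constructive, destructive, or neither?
destructive — path difference = 0.5λ, an odd multiple of λ/2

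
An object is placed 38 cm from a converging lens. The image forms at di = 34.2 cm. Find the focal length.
1/f = 1/do + 1/di → f = 18 cm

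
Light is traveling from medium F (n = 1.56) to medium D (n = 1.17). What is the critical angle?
θc = arcsin(n₂/n₁) = 48.59°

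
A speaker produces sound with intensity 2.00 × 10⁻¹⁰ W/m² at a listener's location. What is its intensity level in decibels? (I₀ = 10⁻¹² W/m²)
β = 10·log₁₀(I/I₀) = 23.01 dB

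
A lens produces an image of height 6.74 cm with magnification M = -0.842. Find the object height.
ho = |hi|/|M| = 8.005 cm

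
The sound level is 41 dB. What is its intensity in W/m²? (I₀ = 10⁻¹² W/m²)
I = I₀·10^(β/10) = 1.26 × 10⁻⁸ W/m²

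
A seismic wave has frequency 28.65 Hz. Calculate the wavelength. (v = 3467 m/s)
λ = v/f = 121 m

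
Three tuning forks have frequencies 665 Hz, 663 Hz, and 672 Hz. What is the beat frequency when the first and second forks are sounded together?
2 Hz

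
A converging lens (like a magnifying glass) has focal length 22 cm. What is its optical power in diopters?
P = 1/f = 4.545 D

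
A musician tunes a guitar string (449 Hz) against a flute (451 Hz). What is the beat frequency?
2 Hz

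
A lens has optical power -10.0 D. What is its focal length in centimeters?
f = 1/P = -10 cm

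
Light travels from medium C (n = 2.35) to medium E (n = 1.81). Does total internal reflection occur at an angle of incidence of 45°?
θc = arcsin(n₂/n₁) = 50.37°; 45° < θc, so no — the ray refracts.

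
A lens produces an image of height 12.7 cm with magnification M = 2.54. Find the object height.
ho = |hi|/|M| = 5 cm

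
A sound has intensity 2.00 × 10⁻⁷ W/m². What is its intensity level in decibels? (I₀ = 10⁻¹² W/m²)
β = 10·log₁₀(I/I₀) = 53.01 dB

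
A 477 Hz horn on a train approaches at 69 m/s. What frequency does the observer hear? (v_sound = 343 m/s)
f_obs = f·v/(v − v_s) = 597.1 Hz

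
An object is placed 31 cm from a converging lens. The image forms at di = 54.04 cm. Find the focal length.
1/f = 1/do + 1/di → f = 19.7 cm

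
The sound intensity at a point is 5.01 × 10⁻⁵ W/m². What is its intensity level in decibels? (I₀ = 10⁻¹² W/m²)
β = 10·log₁₀(I/I₀) = 77 dB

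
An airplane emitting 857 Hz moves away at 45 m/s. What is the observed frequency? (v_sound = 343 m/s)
f_obs = f·v/(v + v_s) = 757.6 Hz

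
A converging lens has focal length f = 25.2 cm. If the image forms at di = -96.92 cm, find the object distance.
1/do = 1/f − 1/di → do = 20 cm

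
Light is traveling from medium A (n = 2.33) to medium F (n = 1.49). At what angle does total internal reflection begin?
θc = arcsin(n₂/n₁) = 39.75°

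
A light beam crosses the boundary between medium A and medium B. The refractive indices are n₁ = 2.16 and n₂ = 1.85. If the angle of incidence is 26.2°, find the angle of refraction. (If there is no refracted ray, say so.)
sin θ₂ = (n₁/n₂)·sin θ₁ = 0.5155 → θ₂ = 31.03°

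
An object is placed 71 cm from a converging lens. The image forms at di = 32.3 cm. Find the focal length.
1/f = 1/do + 1/di → f = 22.2 cm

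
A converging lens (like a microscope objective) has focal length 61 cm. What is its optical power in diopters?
P = 1/f = 1.639 D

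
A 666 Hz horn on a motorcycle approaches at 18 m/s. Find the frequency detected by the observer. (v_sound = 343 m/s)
f_obs = f·v/(v − v_s) = 702.9 Hz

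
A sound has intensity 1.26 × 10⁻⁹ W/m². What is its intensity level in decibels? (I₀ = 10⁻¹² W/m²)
β = 10·log₁₀(I/I₀) = 31 dB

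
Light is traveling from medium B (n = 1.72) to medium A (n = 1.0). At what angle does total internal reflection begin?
θc = arcsin(n₂/n₁) = 35.55°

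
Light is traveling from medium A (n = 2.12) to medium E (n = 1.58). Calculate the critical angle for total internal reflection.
θc = arcsin(n₂/n₁) = 48.18°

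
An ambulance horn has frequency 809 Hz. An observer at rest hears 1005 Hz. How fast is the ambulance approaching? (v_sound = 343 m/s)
v_s = v·(1 − f/f_obs) = 66.89 m/s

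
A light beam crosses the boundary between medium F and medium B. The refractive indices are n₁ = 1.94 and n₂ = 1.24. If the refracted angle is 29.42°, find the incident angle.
sin θ₁ = (n₂/n₁)·sin θ₂ → θ₁ = 18.3°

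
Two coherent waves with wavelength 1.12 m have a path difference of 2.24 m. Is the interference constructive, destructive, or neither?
constructive — path difference = 2λ, a whole number of wavelengths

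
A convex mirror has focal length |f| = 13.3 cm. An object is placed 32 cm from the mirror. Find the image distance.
f = −13.3 cm (convex); 1/di = 1/f − 1/do → di = -9.395 cm (virtual image, behind mirror)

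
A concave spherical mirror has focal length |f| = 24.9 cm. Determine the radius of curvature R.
R = 2|f| = 49.8 cm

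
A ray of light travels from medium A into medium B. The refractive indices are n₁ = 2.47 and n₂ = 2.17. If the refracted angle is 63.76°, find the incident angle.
sin θ₁ = (n₂/n₁)·sin θ₂ → θ₁ = 52°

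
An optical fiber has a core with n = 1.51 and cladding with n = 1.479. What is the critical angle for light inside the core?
θc = arcsin(n_cladding/n_core) = 78.37°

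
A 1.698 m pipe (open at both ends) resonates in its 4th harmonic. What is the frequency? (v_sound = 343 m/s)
fₙ = nv/(2L) = 404 Hz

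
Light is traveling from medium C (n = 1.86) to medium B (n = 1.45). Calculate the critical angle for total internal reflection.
θc = arcsin(n₂/n₁) = 51.22°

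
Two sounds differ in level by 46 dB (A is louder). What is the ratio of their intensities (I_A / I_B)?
I_A/I_B = 10^(Δβ/10) = 39810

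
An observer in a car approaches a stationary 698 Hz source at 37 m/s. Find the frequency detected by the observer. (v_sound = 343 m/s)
f_obs = f·(v + v_o)/v = 773.3 Hz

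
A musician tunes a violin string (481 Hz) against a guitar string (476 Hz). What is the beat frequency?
5 Hz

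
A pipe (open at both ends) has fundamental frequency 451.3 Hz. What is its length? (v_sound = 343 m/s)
L = v/(2f₁) = 0.38 m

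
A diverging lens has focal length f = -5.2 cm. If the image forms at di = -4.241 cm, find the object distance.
1/do = 1/f − 1/di → do = 23 cm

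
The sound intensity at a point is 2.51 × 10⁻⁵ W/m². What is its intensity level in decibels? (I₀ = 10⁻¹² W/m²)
β = 10·log₁₀(I/I₀) = 74 dB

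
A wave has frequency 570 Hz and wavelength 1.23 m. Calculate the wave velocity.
v = fλ = 701.1 m/s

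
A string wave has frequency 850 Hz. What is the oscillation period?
T = 1/f = 0.001176 s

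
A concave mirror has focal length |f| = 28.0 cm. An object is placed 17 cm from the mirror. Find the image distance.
f = +28.0 cm (concave); 1/di = 1/f − 1/do → di = -43.27 cm (virtual image, behind mirror)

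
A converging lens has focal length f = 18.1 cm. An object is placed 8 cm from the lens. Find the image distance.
1/di = 1/f − 1/do → di = -14.34 cm (virtual image)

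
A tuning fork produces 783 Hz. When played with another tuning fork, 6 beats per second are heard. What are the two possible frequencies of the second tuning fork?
f₂ = 783 ± 6 Hz → 789 Hz or 777 Hz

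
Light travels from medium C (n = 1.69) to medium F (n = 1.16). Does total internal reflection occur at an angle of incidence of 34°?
θc = arcsin(n₂/n₁) = 43.35°; 34° < θc, so no — the ray refracts.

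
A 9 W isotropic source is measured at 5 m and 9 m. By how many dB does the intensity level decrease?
Δβ = 20·log₁₀(r₂/r₁) = 5.105 dB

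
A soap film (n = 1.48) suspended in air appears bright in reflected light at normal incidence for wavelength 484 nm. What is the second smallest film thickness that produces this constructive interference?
2nt = (m − ½)λ with m = 2 → t = (m − ½)λ/(2n) = 245.3 nm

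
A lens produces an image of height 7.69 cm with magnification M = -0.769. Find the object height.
ho = |hi|/|M| = 10 cm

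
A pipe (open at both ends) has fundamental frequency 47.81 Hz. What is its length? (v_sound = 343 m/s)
L = v/(2f₁) = 3.587 m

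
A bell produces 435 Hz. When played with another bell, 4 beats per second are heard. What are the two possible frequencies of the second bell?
f₂ = 435 ± 4 Hz → 439 Hz or 431 Hz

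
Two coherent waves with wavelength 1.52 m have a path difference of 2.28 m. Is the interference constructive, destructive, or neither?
destructive — path difference = 1.5λ, an odd multiple of λ/2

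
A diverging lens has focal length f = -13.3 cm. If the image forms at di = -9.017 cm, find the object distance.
1/do = 1/f − 1/di → do = 28 cm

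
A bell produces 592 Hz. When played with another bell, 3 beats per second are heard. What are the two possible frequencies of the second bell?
f₂ = 592 ± 3 Hz → 595 Hz or 589 Hz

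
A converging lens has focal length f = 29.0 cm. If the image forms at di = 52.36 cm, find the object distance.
1/do = 1/f − 1/di → do = 65 cm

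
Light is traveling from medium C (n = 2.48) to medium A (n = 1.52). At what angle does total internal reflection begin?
θc = arcsin(n₂/n₁) = 37.8°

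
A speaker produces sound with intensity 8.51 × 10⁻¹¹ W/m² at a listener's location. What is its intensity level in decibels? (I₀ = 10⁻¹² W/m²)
β = 10·log₁₀(I/I₀) = 19.3 dB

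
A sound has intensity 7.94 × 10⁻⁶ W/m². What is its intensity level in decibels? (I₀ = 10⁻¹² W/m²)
β = 10·log₁₀(I/I₀) = 69 dB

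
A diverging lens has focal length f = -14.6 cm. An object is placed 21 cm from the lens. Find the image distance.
1/di = 1/f − 1/do → di = -8.612 cm (virtual image)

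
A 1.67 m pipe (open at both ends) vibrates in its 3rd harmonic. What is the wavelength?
λₙ = 2L/n = 1.113 m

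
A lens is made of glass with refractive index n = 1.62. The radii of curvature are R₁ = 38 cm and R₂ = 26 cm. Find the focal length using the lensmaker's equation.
1/f = (n − 1)(1/R₁ − 1/R₂) → f = -132.8 cm (diverging lens)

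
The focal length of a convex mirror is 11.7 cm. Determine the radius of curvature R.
R = 2|f| = 23.4 cm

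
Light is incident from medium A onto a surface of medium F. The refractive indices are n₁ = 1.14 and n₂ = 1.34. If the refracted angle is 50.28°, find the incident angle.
sin θ₁ = (n₂/n₁)·sin θ₂ → θ₁ = 64.7°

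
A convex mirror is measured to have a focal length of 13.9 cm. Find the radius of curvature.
R = 2|f| = 27.8 cm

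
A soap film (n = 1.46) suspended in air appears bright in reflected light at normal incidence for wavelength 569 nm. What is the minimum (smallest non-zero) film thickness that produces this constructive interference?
2nt = (m − ½)λ with m = 1 → t = (m − ½)λ/(2n) = 97.43 nm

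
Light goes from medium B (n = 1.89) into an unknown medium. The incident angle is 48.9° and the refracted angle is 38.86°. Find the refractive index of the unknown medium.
n₂ = n₁·sin θ₁ / sin θ₂ = 2.27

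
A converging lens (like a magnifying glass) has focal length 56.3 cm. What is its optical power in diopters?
P = 1/f = 1.776 D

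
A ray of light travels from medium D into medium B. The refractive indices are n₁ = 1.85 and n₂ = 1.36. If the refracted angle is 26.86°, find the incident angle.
sin θ₁ = (n₂/n₁)·sin θ₂ → θ₁ = 19.4°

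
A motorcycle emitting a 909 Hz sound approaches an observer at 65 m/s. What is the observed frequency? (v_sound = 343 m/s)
f_obs = f·v/(v − v_s) = 1122 Hz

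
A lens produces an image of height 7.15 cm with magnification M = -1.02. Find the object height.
ho = |hi|/|M| = 7.01 cm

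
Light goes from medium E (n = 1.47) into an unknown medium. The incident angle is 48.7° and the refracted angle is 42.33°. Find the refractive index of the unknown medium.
n₂ = n₁·sin θ₁ / sin θ₂ = 1.64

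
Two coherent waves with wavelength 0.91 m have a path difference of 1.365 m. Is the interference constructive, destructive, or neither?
destructive — path difference = 1.5λ, an odd multiple of λ/2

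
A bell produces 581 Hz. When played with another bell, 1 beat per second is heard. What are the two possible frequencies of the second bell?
f₂ = 581 ± 1 Hz → 582 Hz or 580 Hz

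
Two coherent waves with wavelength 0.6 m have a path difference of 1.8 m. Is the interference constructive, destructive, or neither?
constructive — path difference = 3λ, a whole number of wavelengths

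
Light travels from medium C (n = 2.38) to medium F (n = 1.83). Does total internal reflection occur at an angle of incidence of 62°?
θc = arcsin(n₂/n₁) = 50.26°; 62° > θc, so yes — total internal reflection.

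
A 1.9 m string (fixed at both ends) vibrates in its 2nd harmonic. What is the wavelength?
λₙ = 2L/n = 1.9 m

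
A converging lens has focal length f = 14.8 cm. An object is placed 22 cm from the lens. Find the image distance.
1/di = 1/f − 1/do → di = 45.22 cm (real image)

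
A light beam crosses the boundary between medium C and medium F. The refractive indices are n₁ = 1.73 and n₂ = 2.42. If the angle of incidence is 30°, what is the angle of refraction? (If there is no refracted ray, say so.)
sin θ₂ = (n₁/n₂)·sin θ₁ = 0.3574 → θ₂ = 20.94°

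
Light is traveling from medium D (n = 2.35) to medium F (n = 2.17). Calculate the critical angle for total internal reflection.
θc = arcsin(n₂/n₁) = 67.43°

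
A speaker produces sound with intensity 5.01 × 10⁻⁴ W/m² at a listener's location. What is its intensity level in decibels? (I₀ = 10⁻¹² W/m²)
β = 10·log₁₀(I/I₀) = 87 dB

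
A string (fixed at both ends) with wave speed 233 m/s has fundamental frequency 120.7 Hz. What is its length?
L = v/(2f₁) = 0.9652 m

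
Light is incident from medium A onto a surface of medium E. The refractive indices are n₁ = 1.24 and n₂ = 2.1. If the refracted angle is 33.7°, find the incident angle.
sin θ₁ = (n₂/n₁)·sin θ₂ → θ₁ = 69.99°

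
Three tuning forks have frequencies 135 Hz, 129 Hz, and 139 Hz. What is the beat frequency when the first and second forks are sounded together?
6 Hz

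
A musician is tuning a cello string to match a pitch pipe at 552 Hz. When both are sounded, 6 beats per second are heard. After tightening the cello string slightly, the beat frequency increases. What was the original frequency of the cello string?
558 Hz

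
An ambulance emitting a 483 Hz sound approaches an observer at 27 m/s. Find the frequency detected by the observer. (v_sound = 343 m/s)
f_obs = f·v/(v − v_s) = 524.3 Hz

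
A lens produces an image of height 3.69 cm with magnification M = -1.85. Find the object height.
ho = |hi|/|M| = 1.995 cm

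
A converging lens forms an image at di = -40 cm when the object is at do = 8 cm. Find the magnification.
M = −di/do = 5 (upright image)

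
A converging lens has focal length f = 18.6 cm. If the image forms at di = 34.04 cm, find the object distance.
1/do = 1/f − 1/di → do = 41.01 cm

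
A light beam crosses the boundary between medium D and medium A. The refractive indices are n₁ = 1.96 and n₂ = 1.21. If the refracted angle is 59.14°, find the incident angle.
sin θ₁ = (n₂/n₁)·sin θ₂ → θ₁ = 32°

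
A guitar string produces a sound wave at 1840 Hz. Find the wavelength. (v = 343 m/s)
λ = v/f = 0.1864 m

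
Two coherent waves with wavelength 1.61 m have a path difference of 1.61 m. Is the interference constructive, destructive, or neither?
constructive — path difference = 1λ, a whole number of wavelengths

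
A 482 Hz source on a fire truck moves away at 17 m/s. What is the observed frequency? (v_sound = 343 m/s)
f_obs = f·v/(v + v_s) = 459.2 Hz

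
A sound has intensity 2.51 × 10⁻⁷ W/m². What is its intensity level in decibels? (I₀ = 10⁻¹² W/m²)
β = 10·log₁₀(I/I₀) = 54 dB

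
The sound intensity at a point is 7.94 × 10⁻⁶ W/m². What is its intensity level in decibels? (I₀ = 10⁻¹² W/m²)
β = 10·log₁₀(I/I₀) = 69 dB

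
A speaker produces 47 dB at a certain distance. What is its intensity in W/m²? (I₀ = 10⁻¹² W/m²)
I = I₀·10^(β/10) = 5.01 × 10⁻⁸ W/m²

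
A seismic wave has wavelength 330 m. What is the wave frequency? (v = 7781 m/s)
f = v/λ = 23.58 Hz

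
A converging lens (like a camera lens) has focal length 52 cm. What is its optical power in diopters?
P = 1/f = 1.923 D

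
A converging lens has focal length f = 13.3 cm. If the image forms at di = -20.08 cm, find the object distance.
1/do = 1/f − 1/di → do = 8.001 cm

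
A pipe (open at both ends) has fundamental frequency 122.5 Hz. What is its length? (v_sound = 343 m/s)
L = v/(2f₁) = 1.4 m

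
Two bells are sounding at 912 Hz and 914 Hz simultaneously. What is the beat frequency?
2 Hz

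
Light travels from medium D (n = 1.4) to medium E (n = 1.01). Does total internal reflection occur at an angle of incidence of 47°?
θc = arcsin(n₂/n₁) = 46.17°; 47° > θc, so yes — total internal reflection.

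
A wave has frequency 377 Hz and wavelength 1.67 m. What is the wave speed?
v = fλ = 629.6 m/s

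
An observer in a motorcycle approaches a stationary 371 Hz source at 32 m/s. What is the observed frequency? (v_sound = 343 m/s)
f_obs = f·(v + v_o)/v = 405.6 Hz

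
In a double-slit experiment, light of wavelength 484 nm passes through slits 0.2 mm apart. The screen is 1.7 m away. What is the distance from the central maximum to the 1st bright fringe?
y = mλL/d = 4.114 mm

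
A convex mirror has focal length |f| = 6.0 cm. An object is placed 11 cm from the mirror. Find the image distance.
f = −6.0 cm (convex); 1/di = 1/f − 1/do → di = -3.882 cm (virtual image, behind mirror)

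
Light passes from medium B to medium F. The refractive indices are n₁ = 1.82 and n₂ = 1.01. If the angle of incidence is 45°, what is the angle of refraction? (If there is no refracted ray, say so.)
sin θ₂ = (n₁/n₂)·sin θ₁ = 1.274 > 1, so there is no refracted ray — the light undergoes total internal reflection.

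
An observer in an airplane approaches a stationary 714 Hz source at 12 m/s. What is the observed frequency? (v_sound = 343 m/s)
f_obs = f·(v + v_o)/v = 739 Hz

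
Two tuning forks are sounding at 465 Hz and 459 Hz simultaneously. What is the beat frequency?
6 Hz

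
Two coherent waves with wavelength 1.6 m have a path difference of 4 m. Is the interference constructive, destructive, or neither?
destructive — path difference = 2.5λ, an odd multiple of λ/2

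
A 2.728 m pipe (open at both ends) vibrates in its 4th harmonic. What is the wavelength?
λₙ = 2L/n = 1.364 m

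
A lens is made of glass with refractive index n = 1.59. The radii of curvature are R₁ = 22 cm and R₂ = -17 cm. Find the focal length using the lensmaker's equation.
1/f = (n − 1)(1/R₁ − 1/R₂) → f = 16.25 cm (converging lens)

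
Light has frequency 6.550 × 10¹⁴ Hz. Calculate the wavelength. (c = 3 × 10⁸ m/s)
λ = c/f = 458 nm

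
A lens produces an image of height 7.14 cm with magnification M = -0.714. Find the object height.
ho = |hi|/|M| = 10 cm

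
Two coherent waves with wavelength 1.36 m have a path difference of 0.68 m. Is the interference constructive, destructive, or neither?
destructive — path difference = 0.5λ, an odd multiple of λ/2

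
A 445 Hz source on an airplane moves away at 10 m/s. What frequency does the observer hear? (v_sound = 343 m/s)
f_obs = f·v/(v + v_s) = 432.4 Hz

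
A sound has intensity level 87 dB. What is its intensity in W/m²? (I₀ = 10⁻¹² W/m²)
I = I₀·10^(β/10) = 5.01 × 10⁻⁴ W/m²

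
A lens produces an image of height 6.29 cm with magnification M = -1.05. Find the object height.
ho = |hi|/|M| = 5.99 cm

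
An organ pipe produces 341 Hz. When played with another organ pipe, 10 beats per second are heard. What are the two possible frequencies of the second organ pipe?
f₂ = 341 ± 10 Hz → 351 Hz or 331 Hz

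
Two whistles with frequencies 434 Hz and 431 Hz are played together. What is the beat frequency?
3 Hz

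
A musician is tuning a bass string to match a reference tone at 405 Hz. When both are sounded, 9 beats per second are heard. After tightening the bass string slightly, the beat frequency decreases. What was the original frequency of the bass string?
396 Hz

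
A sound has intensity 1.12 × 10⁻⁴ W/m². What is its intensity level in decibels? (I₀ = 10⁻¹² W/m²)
β = 10·log₁₀(I/I₀) = 80.49 dB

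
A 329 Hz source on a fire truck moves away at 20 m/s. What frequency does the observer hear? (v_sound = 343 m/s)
f_obs = f·v/(v + v_s) = 310.9 Hz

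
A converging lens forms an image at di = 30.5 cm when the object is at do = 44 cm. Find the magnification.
M = −di/do = -0.6932 (inverted image)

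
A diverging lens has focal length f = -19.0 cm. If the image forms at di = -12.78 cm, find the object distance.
1/do = 1/f − 1/di → do = 39.04 cm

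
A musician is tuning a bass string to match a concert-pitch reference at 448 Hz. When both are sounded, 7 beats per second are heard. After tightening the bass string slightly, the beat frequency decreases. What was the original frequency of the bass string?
441 Hz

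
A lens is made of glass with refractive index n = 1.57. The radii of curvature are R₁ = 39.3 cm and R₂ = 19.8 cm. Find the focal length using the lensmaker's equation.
1/f = (n − 1)(1/R₁ − 1/R₂) → f = -70.01 cm (diverging lens)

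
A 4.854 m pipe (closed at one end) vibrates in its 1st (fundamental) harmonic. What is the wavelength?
λₙ = 4L/n = 19.42 m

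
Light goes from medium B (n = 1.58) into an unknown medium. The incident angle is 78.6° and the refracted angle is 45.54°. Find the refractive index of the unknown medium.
n₂ = n₁·sin θ₁ / sin θ₂ = 2.17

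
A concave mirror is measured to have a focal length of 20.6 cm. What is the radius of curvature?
R = 2|f| = 41.2 cm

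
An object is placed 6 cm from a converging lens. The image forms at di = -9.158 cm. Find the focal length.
1/f = 1/do + 1/di → f = 17.4 cm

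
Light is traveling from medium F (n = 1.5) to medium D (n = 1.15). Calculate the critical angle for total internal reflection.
θc = arcsin(n₂/n₁) = 50.06°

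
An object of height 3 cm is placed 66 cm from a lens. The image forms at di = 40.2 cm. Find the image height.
hi = (-di/do) × ho = -1.827 cm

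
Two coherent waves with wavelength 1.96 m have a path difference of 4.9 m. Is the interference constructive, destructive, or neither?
destructive — path difference = 2.5λ, an odd multiple of λ/2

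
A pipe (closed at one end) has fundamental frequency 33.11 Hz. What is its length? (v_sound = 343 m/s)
L = v/(4f₁) = 2.59 m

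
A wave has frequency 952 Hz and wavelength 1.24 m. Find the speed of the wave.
v = fλ = 1180 m/s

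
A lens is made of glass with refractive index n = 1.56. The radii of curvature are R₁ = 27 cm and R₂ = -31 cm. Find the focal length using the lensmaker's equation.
1/f = (n − 1)(1/R₁ − 1/R₂) → f = 25.77 cm (converging lens)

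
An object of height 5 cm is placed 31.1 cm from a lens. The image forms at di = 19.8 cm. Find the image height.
hi = (-di/do) × ho = -3.183 cm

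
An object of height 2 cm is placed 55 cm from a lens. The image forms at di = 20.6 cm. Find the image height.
hi = (-di/do) × ho = -0.7491 cm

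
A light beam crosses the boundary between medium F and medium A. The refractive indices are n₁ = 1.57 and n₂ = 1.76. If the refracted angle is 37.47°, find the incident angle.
sin θ₁ = (n₂/n₁)·sin θ₂ → θ₁ = 43°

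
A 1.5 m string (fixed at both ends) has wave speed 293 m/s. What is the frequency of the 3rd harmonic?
fₙ = nv/(2L) = 293 Hz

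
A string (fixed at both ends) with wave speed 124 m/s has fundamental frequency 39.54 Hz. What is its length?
L = v/(2f₁) = 1.568 m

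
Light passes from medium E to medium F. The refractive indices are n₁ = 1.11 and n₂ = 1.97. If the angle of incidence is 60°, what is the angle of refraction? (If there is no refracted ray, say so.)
sin θ₂ = (n₁/n₂)·sin θ₁ = 0.488 → θ₂ = 29.21°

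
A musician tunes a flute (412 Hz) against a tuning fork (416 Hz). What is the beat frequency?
4 Hz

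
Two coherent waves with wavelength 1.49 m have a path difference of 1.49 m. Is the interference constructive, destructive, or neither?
constructive — path difference = 1λ, a whole number of wavelengths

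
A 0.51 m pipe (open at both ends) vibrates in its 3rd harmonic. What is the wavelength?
λₙ = 2L/n = 0.34 m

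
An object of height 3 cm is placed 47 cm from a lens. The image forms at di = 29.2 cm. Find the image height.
hi = (-di/do) × ho = -1.864 cm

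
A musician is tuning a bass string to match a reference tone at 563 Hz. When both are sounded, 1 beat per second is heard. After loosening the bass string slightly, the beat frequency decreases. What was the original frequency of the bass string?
564 Hz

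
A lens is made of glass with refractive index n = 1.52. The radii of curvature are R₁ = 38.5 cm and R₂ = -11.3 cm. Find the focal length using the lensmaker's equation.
1/f = (n − 1)(1/R₁ − 1/R₂) → f = 16.8 cm (converging lens)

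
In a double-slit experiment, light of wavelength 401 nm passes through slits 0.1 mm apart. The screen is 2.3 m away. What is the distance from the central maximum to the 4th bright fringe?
y = mλL/d = 36.89 mm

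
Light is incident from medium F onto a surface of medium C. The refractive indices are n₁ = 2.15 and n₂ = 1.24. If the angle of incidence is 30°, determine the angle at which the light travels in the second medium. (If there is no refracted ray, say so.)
sin θ₂ = (n₁/n₂)·sin θ₁ = 0.8669 → θ₂ = 60.1°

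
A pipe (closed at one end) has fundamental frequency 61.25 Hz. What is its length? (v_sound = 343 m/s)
L = v/(4f₁) = 1.4 m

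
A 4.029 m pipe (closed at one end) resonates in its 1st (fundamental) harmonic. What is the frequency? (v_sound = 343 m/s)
fₙ = nv/(4L) = 21.28 Hz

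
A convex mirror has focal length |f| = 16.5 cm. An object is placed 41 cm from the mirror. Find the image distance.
f = −16.5 cm (convex); 1/di = 1/f − 1/do → di = -11.77 cm (virtual image, behind mirror)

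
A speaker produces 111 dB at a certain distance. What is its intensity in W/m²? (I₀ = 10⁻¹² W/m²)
I = I₀·10^(β/10) = 1.26 × 10⁻¹ W/m²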